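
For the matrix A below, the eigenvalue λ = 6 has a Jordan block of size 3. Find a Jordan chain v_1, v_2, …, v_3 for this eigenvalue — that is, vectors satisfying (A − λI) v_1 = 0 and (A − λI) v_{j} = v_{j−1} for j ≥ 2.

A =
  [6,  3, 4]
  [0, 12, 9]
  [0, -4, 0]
A Jordan chain for λ = 6 of length 3:
v_1 = (2, 0, 0)ᵀ
v_2 = (3, 6, -4)ᵀ
v_3 = (0, 1, 0)ᵀ

Let N = A − (6)·I. We want v_3 with N^3 v_3 = 0 but N^2 v_3 ≠ 0; then v_{j-1} := N · v_j for j = 3, …, 2.

Pick v_3 = (0, 1, 0)ᵀ.
Then v_2 = N · v_3 = (3, 6, -4)ᵀ.
Then v_1 = N · v_2 = (2, 0, 0)ᵀ.

Sanity check: (A − (6)·I) v_1 = (0, 0, 0)ᵀ = 0. ✓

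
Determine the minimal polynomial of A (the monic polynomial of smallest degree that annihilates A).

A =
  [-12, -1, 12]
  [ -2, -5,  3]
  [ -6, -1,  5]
x^3 + 12*x^2 + 48*x + 64

The characteristic polynomial is χ_A(x) = (x + 4)^3, so the eigenvalues are known. The minimal polynomial is
  m_A(x) = Π_λ (x − λ)^{k_λ}
where k_λ is the size of the *largest* Jordan block for λ (equivalently, the smallest k with (A − λI)^k v = 0 for every generalised eigenvector v of λ).

  λ = -4: largest Jordan block has size 3, contributing (x + 4)^3

So m_A(x) = (x + 4)^3 = x^3 + 12*x^2 + 48*x + 64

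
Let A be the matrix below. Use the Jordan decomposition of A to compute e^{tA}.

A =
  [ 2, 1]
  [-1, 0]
e^{tA} =
  [t*exp(t) + exp(t), t*exp(t)]
  [-t*exp(t), -t*exp(t) + exp(t)]

Strategy: write A = P · J · P⁻¹ where J is a Jordan canonical form, so e^{tA} = P · e^{tJ} · P⁻¹, and e^{tJ} can be computed block-by-block.

A has Jordan form
J =
  [1, 1]
  [0, 1]
(up to reordering of blocks).

Per-block formulas:
  For a 2×2 Jordan block J_2(1): exp(t · J_2(1)) = e^(1t)·(I + t·N), where N is the 2×2 nilpotent shift.

After assembling e^{tJ} and conjugating by P, we get:

e^{tA} =
  [t*exp(t) + exp(t), t*exp(t)]
  [-t*exp(t), -t*exp(t) + exp(t)]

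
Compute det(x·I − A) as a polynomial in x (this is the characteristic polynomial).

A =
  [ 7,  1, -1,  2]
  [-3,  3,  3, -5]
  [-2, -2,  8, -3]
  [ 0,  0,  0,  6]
x^4 - 24*x^3 + 216*x^2 - 864*x + 1296

Expanding det(x·I − A) (e.g. by cofactor expansion or by noting that A is similar to its Jordan form J, which has the same characteristic polynomial as A) gives
  χ_A(x) = x^4 - 24*x^3 + 216*x^2 - 864*x + 1296
which factors as (x - 6)^4. The eigenvalues (with algebraic multiplicities) are λ = 6 with multiplicity 4.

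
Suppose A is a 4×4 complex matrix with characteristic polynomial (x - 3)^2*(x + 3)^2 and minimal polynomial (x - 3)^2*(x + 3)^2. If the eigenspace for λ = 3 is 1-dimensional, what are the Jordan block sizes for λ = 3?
Block sizes for λ = 3: [2]

Step 1 — from the characteristic polynomial, algebraic multiplicity of λ = 3 is 2. From dim ker(A − (3)·I) = 1, there are exactly 1 Jordan blocks for λ = 3.
Step 2 — from the minimal polynomial, the factor (x − 3)^2 tells us the largest block for λ = 3 has size 2.
Step 3 — with total size 2, 1 blocks, and largest block 2, the block sizes (in nonincreasing order) are [2].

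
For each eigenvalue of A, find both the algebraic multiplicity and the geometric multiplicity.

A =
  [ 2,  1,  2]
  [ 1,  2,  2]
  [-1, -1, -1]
λ = 1: alg = 3, geom = 2

Step 1 — factor the characteristic polynomial to read off the algebraic multiplicities:
  χ_A(x) = (x - 1)^3

Step 2 — compute geometric multiplicities via the rank-nullity identity g(λ) = n − rank(A − λI):
  rank(A − (1)·I) = 1, so dim ker(A − (1)·I) = n − 1 = 2

Summary:
  λ = 1: algebraic multiplicity = 3, geometric multiplicity = 2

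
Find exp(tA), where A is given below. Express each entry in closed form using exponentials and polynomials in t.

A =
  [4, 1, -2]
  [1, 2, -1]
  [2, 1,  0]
e^{tA} =
  [t^2*exp(2*t)/2 + 2*t*exp(2*t) + exp(2*t), t*exp(2*t), -t^2*exp(2*t)/2 - 2*t*exp(2*t)]
  [t*exp(2*t), exp(2*t), -t*exp(2*t)]
  [t^2*exp(2*t)/2 + 2*t*exp(2*t), t*exp(2*t), -t^2*exp(2*t)/2 - 2*t*exp(2*t) + exp(2*t)]

Strategy: write A = P · J · P⁻¹ where J is a Jordan canonical form, so e^{tA} = P · e^{tJ} · P⁻¹, and e^{tJ} can be computed block-by-block.

A has Jordan form
J =
  [2, 1, 0]
  [0, 2, 1]
  [0, 0, 2]
(up to reordering of blocks).

Per-block formulas:
  For a 3×3 Jordan block J_3(2): exp(t · J_3(2)) = e^(2t)·(I + t·N + (t^2/2)·N^2), where N is the 3×3 nilpotent shift.

After assembling e^{tJ} and conjugating by P, we get:

e^{tA} =
  [t^2*exp(2*t)/2 + 2*t*exp(2*t) + exp(2*t), t*exp(2*t), -t^2*exp(2*t)/2 - 2*t*exp(2*t)]
  [t*exp(2*t), exp(2*t), -t*exp(2*t)]
  [t^2*exp(2*t)/2 + 2*t*exp(2*t), t*exp(2*t), -t^2*exp(2*t)/2 - 2*t*exp(2*t) + exp(2*t)]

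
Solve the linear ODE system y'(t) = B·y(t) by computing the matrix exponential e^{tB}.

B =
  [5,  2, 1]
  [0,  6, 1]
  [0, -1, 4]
e^{tB} =
  [exp(5*t), t^2*exp(5*t)/2 + 2*t*exp(5*t), t^2*exp(5*t)/2 + t*exp(5*t)]
  [0, t*exp(5*t) + exp(5*t), t*exp(5*t)]
  [0, -t*exp(5*t), -t*exp(5*t) + exp(5*t)]

Strategy: write B = P · J · P⁻¹ where J is a Jordan canonical form, so e^{tB} = P · e^{tJ} · P⁻¹, and e^{tJ} can be computed block-by-block.

B has Jordan form
J =
  [5, 1, 0]
  [0, 5, 1]
  [0, 0, 5]
(up to reordering of blocks).

Per-block formulas:
  For a 3×3 Jordan block J_3(5): exp(t · J_3(5)) = e^(5t)·(I + t·N + (t^2/2)·N^2), where N is the 3×3 nilpotent shift.

After assembling e^{tJ} and conjugating by P, we get:

e^{tB} =
  [exp(5*t), t^2*exp(5*t)/2 + 2*t*exp(5*t), t^2*exp(5*t)/2 + t*exp(5*t)]
  [0, t*exp(5*t) + exp(5*t), t*exp(5*t)]
  [0, -t*exp(5*t), -t*exp(5*t) + exp(5*t)]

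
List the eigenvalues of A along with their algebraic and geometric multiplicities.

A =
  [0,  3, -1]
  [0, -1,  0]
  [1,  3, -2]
λ = -1: alg = 3, geom = 2

Step 1 — factor the characteristic polynomial to read off the algebraic multiplicities:
  χ_A(x) = (x + 1)^3

Step 2 — compute geometric multiplicities via the rank-nullity identity g(λ) = n − rank(A − λI):
  rank(A − (-1)·I) = 1, so dim ker(A − (-1)·I) = n − 1 = 2

Summary:
  λ = -1: algebraic multiplicity = 3, geometric multiplicity = 2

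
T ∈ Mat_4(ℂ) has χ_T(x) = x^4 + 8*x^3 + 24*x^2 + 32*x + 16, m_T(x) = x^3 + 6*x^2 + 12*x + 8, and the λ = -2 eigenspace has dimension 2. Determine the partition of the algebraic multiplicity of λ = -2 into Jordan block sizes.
Block sizes for λ = -2: [3, 1]

Step 1 — from the characteristic polynomial, algebraic multiplicity of λ = -2 is 4. From dim ker(T − (-2)·I) = 2, there are exactly 2 Jordan blocks for λ = -2.
Step 2 — from the minimal polynomial, the factor (x + 2)^3 tells us the largest block for λ = -2 has size 3.
Step 3 — with total size 4, 2 blocks, and largest block 3, the block sizes (in nonincreasing order) are [3, 1].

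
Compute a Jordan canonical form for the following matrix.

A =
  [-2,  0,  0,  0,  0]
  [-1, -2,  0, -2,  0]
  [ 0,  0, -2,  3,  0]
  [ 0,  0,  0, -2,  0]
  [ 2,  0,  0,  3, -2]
J_2(-2) ⊕ J_2(-2) ⊕ J_1(-2)

The characteristic polynomial is
  det(x·I − A) = x^5 + 10*x^4 + 40*x^3 + 80*x^2 + 80*x + 32 = (x + 2)^5

Eigenvalues and multiplicities (the geometric multiplicity of λ is n − rank(A − λI), which equals the number of Jordan blocks for λ):
  λ = -2: algebraic multiplicity = 5, geometric multiplicity = 3

Determining the block sizes for each eigenvalue:
  λ = -2: with am = 5 and gm = 3, the partition is not yet determined (e.g. several partitions of 5 into 3 parts exist). Let N = A − (-2)·I. Computing rank(N^1) = 2, rank(N^2) = 0; the number of blocks of size ≥ j is rank(N^{j−1}) − rank(N^j), giving [3, 2]. So we have 2 block(s) of size 2, 1 block(s) of size 1 → block sizes [2, 2, 1]

Assembling the blocks gives a Jordan form
J =
  [-2,  1,  0,  0,  0]
  [ 0, -2,  0,  0,  0]
  [ 0,  0, -2,  1,  0]
  [ 0,  0,  0, -2,  0]
  [ 0,  0,  0,  0, -2]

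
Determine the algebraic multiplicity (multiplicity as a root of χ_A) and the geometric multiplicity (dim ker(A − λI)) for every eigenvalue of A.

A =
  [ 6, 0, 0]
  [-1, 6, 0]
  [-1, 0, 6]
λ = 6: alg = 3, geom = 2

Step 1 — factor the characteristic polynomial to read off the algebraic multiplicities:
  χ_A(x) = (x - 6)^3

Step 2 — compute geometric multiplicities via the rank-nullity identity g(λ) = n − rank(A − λI):
  rank(A − (6)·I) = 1, so dim ker(A − (6)·I) = n − 1 = 2

Summary:
  λ = 6: algebraic multiplicity = 3, geometric multiplicity = 2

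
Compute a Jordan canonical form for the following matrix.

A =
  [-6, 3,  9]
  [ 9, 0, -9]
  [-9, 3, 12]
J_1(0) ⊕ J_1(3) ⊕ J_1(3)

The characteristic polynomial is
  det(x·I − A) = x^3 - 6*x^2 + 9*x = x*(x - 3)^2

Eigenvalues and multiplicities (the geometric multiplicity of λ is n − rank(A − λI), which equals the number of Jordan blocks for λ):
  λ = 0: algebraic multiplicity = 1, geometric multiplicity = 1
  λ = 3: algebraic multiplicity = 2, geometric multiplicity = 2

Determining the block sizes for each eigenvalue:
  λ = 0: one block (gm = 1), so the single block has size am = 1 → block sizes [1]
  λ = 3: gm = am = 2, so every block has size 1 → block sizes [1, 1]

Assembling the blocks gives a Jordan form
J =
  [0, 0, 0]
  [0, 3, 0]
  [0, 0, 3]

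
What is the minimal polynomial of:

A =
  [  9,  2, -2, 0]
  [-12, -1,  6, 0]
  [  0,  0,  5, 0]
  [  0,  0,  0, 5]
x^2 - 8*x + 15

The characteristic polynomial is χ_A(x) = (x - 5)^3*(x - 3), so the eigenvalues are known. The minimal polynomial is
  m_A(x) = Π_λ (x − λ)^{k_λ}
where k_λ is the size of the *largest* Jordan block for λ (equivalently, the smallest k with (A − λI)^k v = 0 for every generalised eigenvector v of λ).

  λ = 3: largest Jordan block has size 1, contributing (x − 3)
  λ = 5: largest Jordan block has size 1, contributing (x − 5)

So m_A(x) = (x - 5)*(x - 3) = x^2 - 8*x + 15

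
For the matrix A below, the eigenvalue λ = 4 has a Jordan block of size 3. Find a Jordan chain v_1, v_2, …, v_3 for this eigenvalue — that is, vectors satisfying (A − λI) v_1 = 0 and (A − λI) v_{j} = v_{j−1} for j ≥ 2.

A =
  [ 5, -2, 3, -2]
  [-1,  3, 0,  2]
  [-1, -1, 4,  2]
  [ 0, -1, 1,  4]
A Jordan chain for λ = 4 of length 3:
v_1 = (-1, 1, 1, 0)ᵀ
v_2 = (-2, -1, -1, -1)ᵀ
v_3 = (0, 1, 0, 0)ᵀ

Let N = A − (4)·I. We want v_3 with N^3 v_3 = 0 but N^2 v_3 ≠ 0; then v_{j-1} := N · v_j for j = 3, …, 2.

Pick v_3 = (0, 1, 0, 0)ᵀ.
Then v_2 = N · v_3 = (-2, -1, -1, -1)ᵀ.
Then v_1 = N · v_2 = (-1, 1, 1, 0)ᵀ.

Sanity check: (A − (4)·I) v_1 = (0, 0, 0, 0)ᵀ = 0. ✓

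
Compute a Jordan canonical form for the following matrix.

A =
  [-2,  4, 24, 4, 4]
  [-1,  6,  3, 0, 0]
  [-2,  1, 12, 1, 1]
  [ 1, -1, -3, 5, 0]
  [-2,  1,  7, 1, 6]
J_2(5) ⊕ J_1(5) ⊕ J_2(6)

The characteristic polynomial is
  det(x·I − A) = x^5 - 27*x^4 + 291*x^3 - 1565*x^2 + 4200*x - 4500 = (x - 6)^2*(x - 5)^3

Eigenvalues and multiplicities (the geometric multiplicity of λ is n − rank(A − λI), which equals the number of Jordan blocks for λ):
  λ = 5: algebraic multiplicity = 3, geometric multiplicity = 2
  λ = 6: algebraic multiplicity = 2, geometric multiplicity = 1

Determining the block sizes for each eigenvalue:
  λ = 5: 2 blocks summing to 3 forces exactly one block of size 2 and the rest size 1 → block sizes [2, 1]
  λ = 6: one block (gm = 1), so the single block has size am = 2 → block sizes [2]

Assembling the blocks gives a Jordan form
J =
  [5, 1, 0, 0, 0]
  [0, 5, 0, 0, 0]
  [0, 0, 5, 0, 0]
  [0, 0, 0, 6, 1]
  [0, 0, 0, 0, 6]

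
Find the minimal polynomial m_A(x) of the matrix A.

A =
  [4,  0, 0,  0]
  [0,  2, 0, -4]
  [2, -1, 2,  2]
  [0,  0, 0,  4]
x^3 - 8*x^2 + 20*x - 16

The characteristic polynomial is χ_A(x) = (x - 4)^2*(x - 2)^2, so the eigenvalues are known. The minimal polynomial is
  m_A(x) = Π_λ (x − λ)^{k_λ}
where k_λ is the size of the *largest* Jordan block for λ (equivalently, the smallest k with (A − λI)^k v = 0 for every generalised eigenvector v of λ).

  λ = 2: largest Jordan block has size 2, contributing (x − 2)^2
  λ = 4: largest Jordan block has size 1, contributing (x − 4)

So m_A(x) = (x - 4)*(x - 2)^2 = x^3 - 8*x^2 + 20*x - 16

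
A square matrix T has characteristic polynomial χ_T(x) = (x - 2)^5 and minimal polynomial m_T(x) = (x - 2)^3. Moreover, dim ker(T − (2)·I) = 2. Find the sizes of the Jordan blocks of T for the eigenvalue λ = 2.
Block sizes for λ = 2: [3, 2]

Step 1 — from the characteristic polynomial, algebraic multiplicity of λ = 2 is 5. From dim ker(T − (2)·I) = 2, there are exactly 2 Jordan blocks for λ = 2.
Step 2 — from the minimal polynomial, the factor (x − 2)^3 tells us the largest block for λ = 2 has size 3.
Step 3 — with total size 5, 2 blocks, and largest block 3, the block sizes (in nonincreasing order) are [3, 2].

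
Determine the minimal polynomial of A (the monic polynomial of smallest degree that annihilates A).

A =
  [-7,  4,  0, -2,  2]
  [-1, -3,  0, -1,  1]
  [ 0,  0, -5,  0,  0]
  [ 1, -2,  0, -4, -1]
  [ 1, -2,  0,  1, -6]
x^2 + 10*x + 25

The characteristic polynomial is χ_A(x) = (x + 5)^5, so the eigenvalues are known. The minimal polynomial is
  m_A(x) = Π_λ (x − λ)^{k_λ}
where k_λ is the size of the *largest* Jordan block for λ (equivalently, the smallest k with (A − λI)^k v = 0 for every generalised eigenvector v of λ).

  λ = -5: largest Jordan block has size 2, contributing (x + 5)^2

So m_A(x) = (x + 5)^2 = x^2 + 10*x + 25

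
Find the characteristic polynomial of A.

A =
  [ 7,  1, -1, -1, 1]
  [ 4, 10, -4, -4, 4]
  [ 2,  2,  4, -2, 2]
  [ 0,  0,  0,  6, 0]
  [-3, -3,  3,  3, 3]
x^5 - 30*x^4 + 360*x^3 - 2160*x^2 + 6480*x - 7776

Expanding det(x·I − A) (e.g. by cofactor expansion or by noting that A is similar to its Jordan form J, which has the same characteristic polynomial as A) gives
  χ_A(x) = x^5 - 30*x^4 + 360*x^3 - 2160*x^2 + 6480*x - 7776
which factors as (x - 6)^5. The eigenvalues (with algebraic multiplicities) are λ = 6 with multiplicity 5.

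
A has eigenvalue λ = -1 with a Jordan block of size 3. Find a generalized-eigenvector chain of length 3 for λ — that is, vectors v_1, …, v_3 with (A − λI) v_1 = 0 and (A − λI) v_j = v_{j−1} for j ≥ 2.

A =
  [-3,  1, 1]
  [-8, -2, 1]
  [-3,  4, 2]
A Jordan chain for λ = -1 of length 3:
v_1 = (-7, 21, -35)ᵀ
v_2 = (-2, -8, -3)ᵀ
v_3 = (1, 0, 0)ᵀ

Let N = A − (-1)·I. We want v_3 with N^3 v_3 = 0 but N^2 v_3 ≠ 0; then v_{j-1} := N · v_j for j = 3, …, 2.

Pick v_3 = (1, 0, 0)ᵀ.
Then v_2 = N · v_3 = (-2, -8, -3)ᵀ.
Then v_1 = N · v_2 = (-7, 21, -35)ᵀ.

Sanity check: (A − (-1)·I) v_1 = (0, 0, 0)ᵀ = 0. ✓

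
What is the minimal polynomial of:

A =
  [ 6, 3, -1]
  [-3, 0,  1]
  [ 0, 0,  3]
x^2 - 6*x + 9

The characteristic polynomial is χ_A(x) = (x - 3)^3, so the eigenvalues are known. The minimal polynomial is
  m_A(x) = Π_λ (x − λ)^{k_λ}
where k_λ is the size of the *largest* Jordan block for λ (equivalently, the smallest k with (A − λI)^k v = 0 for every generalised eigenvector v of λ).

  λ = 3: largest Jordan block has size 2, contributing (x − 3)^2

So m_A(x) = (x - 3)^2 = x^2 - 6*x + 9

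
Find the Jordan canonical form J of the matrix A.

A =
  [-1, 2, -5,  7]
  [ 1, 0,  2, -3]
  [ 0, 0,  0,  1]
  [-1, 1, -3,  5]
J_3(1) ⊕ J_1(1)

The characteristic polynomial is
  det(x·I − A) = x^4 - 4*x^3 + 6*x^2 - 4*x + 1 = (x - 1)^4

Eigenvalues and multiplicities (the geometric multiplicity of λ is n − rank(A − λI), which equals the number of Jordan blocks for λ):
  λ = 1: algebraic multiplicity = 4, geometric multiplicity = 2

Determining the block sizes for each eigenvalue:
  λ = 1: with am = 4 and gm = 2, the partition is not yet determined (e.g. several partitions of 4 into 2 parts exist). Let N = A − (1)·I. Computing rank(N^1) = 2, rank(N^2) = 1, rank(N^3) = 0; the number of blocks of size ≥ j is rank(N^{j−1}) − rank(N^j), giving [2, 1, 1]. So we have 1 block(s) of size 3, 1 block(s) of size 1 → block sizes [3, 1]

Assembling the blocks gives a Jordan form
J =
  [1, 1, 0, 0]
  [0, 1, 1, 0]
  [0, 0, 1, 0]
  [0, 0, 0, 1]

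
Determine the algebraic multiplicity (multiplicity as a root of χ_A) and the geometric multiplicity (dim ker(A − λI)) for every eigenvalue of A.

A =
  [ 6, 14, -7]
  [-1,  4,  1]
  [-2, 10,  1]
λ = -1: alg = 1, geom = 1; λ = 6: alg = 2, geom = 1

Step 1 — factor the characteristic polynomial to read off the algebraic multiplicities:
  χ_A(x) = (x - 6)^2*(x + 1)

Step 2 — compute geometric multiplicities via the rank-nullity identity g(λ) = n − rank(A − λI):
  rank(A − (-1)·I) = 2, so dim ker(A − (-1)·I) = n − 2 = 1
  rank(A − (6)·I) = 2, so dim ker(A − (6)·I) = n − 2 = 1

Summary:
  λ = -1: algebraic multiplicity = 1, geometric multiplicity = 1
  λ = 6: algebraic multiplicity = 2, geometric multiplicity = 1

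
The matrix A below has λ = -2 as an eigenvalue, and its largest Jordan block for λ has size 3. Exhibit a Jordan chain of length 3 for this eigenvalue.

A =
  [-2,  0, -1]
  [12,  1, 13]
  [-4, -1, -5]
A Jordan chain for λ = -2 of length 3:
v_1 = (4, -16, 0)ᵀ
v_2 = (0, 12, -4)ᵀ
v_3 = (1, 0, 0)ᵀ

Let N = A − (-2)·I. We want v_3 with N^3 v_3 = 0 but N^2 v_3 ≠ 0; then v_{j-1} := N · v_j for j = 3, …, 2.

Pick v_3 = (1, 0, 0)ᵀ.
Then v_2 = N · v_3 = (0, 12, -4)ᵀ.
Then v_1 = N · v_2 = (4, -16, 0)ᵀ.

Sanity check: (A − (-2)·I) v_1 = (0, 0, 0)ᵀ = 0. ✓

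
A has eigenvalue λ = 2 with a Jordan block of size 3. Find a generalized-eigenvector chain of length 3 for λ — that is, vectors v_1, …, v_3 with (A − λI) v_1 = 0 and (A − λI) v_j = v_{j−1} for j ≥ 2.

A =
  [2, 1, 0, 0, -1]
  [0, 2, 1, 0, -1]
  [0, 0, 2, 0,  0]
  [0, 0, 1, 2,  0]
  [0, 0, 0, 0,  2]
A Jordan chain for λ = 2 of length 3:
v_1 = (1, 0, 0, 0, 0)ᵀ
v_2 = (0, 1, 0, 1, 0)ᵀ
v_3 = (0, 0, 1, 0, 0)ᵀ

Let N = A − (2)·I. We want v_3 with N^3 v_3 = 0 but N^2 v_3 ≠ 0; then v_{j-1} := N · v_j for j = 3, …, 2.

Pick v_3 = (0, 0, 1, 0, 0)ᵀ.
Then v_2 = N · v_3 = (0, 1, 0, 1, 0)ᵀ.
Then v_1 = N · v_2 = (1, 0, 0, 0, 0)ᵀ.

Sanity check: (A − (2)·I) v_1 = (0, 0, 0, 0, 0)ᵀ = 0. ✓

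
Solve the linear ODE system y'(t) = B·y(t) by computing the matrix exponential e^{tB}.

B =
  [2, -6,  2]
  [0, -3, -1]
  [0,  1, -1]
e^{tB} =
  [exp(2*t), -2*t*exp(-2*t) - exp(2*t) + exp(-2*t), -2*t*exp(-2*t) + exp(2*t) - exp(-2*t)]
  [0, -t*exp(-2*t) + exp(-2*t), -t*exp(-2*t)]
  [0, t*exp(-2*t), t*exp(-2*t) + exp(-2*t)]

Strategy: write B = P · J · P⁻¹ where J is a Jordan canonical form, so e^{tB} = P · e^{tJ} · P⁻¹, and e^{tJ} can be computed block-by-block.

B has Jordan form
J =
  [-2,  1, 0]
  [ 0, -2, 0]
  [ 0,  0, 2]
(up to reordering of blocks).

Per-block formulas:
  For a 2×2 Jordan block J_2(-2): exp(t · J_2(-2)) = e^(-2t)·(I + t·N), where N is the 2×2 nilpotent shift.
  For a 1×1 block at λ = 2: exp(t · [2]) = [e^(2t)].

After assembling e^{tJ} and conjugating by P, we get:

e^{tB} =
  [exp(2*t), -2*t*exp(-2*t) - exp(2*t) + exp(-2*t), -2*t*exp(-2*t) + exp(2*t) - exp(-2*t)]
  [0, -t*exp(-2*t) + exp(-2*t), -t*exp(-2*t)]
  [0, t*exp(-2*t), t*exp(-2*t) + exp(-2*t)]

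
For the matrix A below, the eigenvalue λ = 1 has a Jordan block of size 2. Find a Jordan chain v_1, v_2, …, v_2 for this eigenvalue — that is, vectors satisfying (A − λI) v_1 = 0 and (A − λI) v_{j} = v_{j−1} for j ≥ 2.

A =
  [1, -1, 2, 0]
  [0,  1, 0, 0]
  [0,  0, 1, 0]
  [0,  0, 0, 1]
A Jordan chain for λ = 1 of length 2:
v_1 = (-1, 0, 0, 0)ᵀ
v_2 = (0, 1, 0, 0)ᵀ

Let N = A − (1)·I. We want v_2 with N^2 v_2 = 0 but N^1 v_2 ≠ 0; then v_{j-1} := N · v_j for j = 2, …, 2.

Pick v_2 = (0, 1, 0, 0)ᵀ.
Then v_1 = N · v_2 = (-1, 0, 0, 0)ᵀ.

Sanity check: (A − (1)·I) v_1 = (0, 0, 0, 0)ᵀ = 0. ✓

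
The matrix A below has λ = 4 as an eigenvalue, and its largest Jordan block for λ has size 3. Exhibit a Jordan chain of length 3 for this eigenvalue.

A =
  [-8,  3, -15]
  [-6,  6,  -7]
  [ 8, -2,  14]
A Jordan chain for λ = 4 of length 3:
v_1 = (6, 4, -4)ᵀ
v_2 = (-12, -6, 8)ᵀ
v_3 = (1, 0, 0)ᵀ

Let N = A − (4)·I. We want v_3 with N^3 v_3 = 0 but N^2 v_3 ≠ 0; then v_{j-1} := N · v_j for j = 3, …, 2.

Pick v_3 = (1, 0, 0)ᵀ.
Then v_2 = N · v_3 = (-12, -6, 8)ᵀ.
Then v_1 = N · v_2 = (6, 4, -4)ᵀ.

Sanity check: (A − (4)·I) v_1 = (0, 0, 0)ᵀ = 0. ✓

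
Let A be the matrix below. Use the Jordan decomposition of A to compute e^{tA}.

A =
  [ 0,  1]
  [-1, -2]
e^{tA} =
  [t*exp(-t) + exp(-t), t*exp(-t)]
  [-t*exp(-t), -t*exp(-t) + exp(-t)]

Strategy: write A = P · J · P⁻¹ where J is a Jordan canonical form, so e^{tA} = P · e^{tJ} · P⁻¹, and e^{tJ} can be computed block-by-block.

A has Jordan form
J =
  [-1,  1]
  [ 0, -1]
(up to reordering of blocks).

Per-block formulas:
  For a 2×2 Jordan block J_2(-1): exp(t · J_2(-1)) = e^(-1t)·(I + t·N), where N is the 2×2 nilpotent shift.

After assembling e^{tJ} and conjugating by P, we get:

e^{tA} =
  [t*exp(-t) + exp(-t), t*exp(-t)]
  [-t*exp(-t), -t*exp(-t) + exp(-t)]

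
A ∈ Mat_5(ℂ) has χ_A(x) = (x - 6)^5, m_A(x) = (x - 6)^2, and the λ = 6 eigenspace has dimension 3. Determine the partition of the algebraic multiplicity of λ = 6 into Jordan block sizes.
Block sizes for λ = 6: [2, 2, 1]

Step 1 — from the characteristic polynomial, algebraic multiplicity of λ = 6 is 5. From dim ker(A − (6)·I) = 3, there are exactly 3 Jordan blocks for λ = 6.
Step 2 — from the minimal polynomial, the factor (x − 6)^2 tells us the largest block for λ = 6 has size 2.
Step 3 — with total size 5, 3 blocks, and largest block 2, the block sizes (in nonincreasing order) are [2, 2, 1].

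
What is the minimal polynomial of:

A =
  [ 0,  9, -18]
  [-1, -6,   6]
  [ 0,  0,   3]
x^3 + 3*x^2 - 9*x - 27

The characteristic polynomial is χ_A(x) = (x - 3)*(x + 3)^2, so the eigenvalues are known. The minimal polynomial is
  m_A(x) = Π_λ (x − λ)^{k_λ}
where k_λ is the size of the *largest* Jordan block for λ (equivalently, the smallest k with (A − λI)^k v = 0 for every generalised eigenvector v of λ).

  λ = -3: largest Jordan block has size 2, contributing (x + 3)^2
  λ = 3: largest Jordan block has size 1, contributing (x − 3)

So m_A(x) = (x - 3)*(x + 3)^2 = x^3 + 3*x^2 - 9*x - 27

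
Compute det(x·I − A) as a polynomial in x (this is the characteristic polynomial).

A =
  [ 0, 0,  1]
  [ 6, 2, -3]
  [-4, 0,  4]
x^3 - 6*x^2 + 12*x - 8

Expanding det(x·I − A) (e.g. by cofactor expansion or by noting that A is similar to its Jordan form J, which has the same characteristic polynomial as A) gives
  χ_A(x) = x^3 - 6*x^2 + 12*x - 8
which factors as (x - 2)^3. The eigenvalues (with algebraic multiplicities) are λ = 2 with multiplicity 3.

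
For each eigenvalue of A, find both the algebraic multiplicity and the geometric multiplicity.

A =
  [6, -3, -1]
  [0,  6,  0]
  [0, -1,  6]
λ = 6: alg = 3, geom = 1

Step 1 — factor the characteristic polynomial to read off the algebraic multiplicities:
  χ_A(x) = (x - 6)^3

Step 2 — compute geometric multiplicities via the rank-nullity identity g(λ) = n − rank(A − λI):
  rank(A − (6)·I) = 2, so dim ker(A − (6)·I) = n − 2 = 1

Summary:
  λ = 6: algebraic multiplicity = 3, geometric multiplicity = 1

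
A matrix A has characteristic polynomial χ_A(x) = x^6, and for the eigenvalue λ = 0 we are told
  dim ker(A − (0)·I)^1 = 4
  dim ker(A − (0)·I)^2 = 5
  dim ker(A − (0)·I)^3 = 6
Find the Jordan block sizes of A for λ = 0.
Block sizes for λ = 0: [3, 1, 1, 1]

From the dimensions of kernels of powers, the number of Jordan blocks of size at least j is d_j − d_{j−1} where d_j = dim ker(N^j) (with d_0 = 0). Computing the differences gives [4, 1, 1].
The number of blocks of size exactly k is (#blocks of size ≥ k) − (#blocks of size ≥ k + 1), so the partition is: 3 block(s) of size 1, 1 block(s) of size 3.
In nonincreasing order the block sizes are [3, 1, 1, 1].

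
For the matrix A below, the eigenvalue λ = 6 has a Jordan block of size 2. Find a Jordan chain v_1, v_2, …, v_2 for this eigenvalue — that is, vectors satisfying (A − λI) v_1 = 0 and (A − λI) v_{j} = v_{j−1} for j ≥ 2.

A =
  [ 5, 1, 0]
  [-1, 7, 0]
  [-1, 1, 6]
A Jordan chain for λ = 6 of length 2:
v_1 = (-1, -1, -1)ᵀ
v_2 = (1, 0, 0)ᵀ

Let N = A − (6)·I. We want v_2 with N^2 v_2 = 0 but N^1 v_2 ≠ 0; then v_{j-1} := N · v_j for j = 2, …, 2.

Pick v_2 = (1, 0, 0)ᵀ.
Then v_1 = N · v_2 = (-1, -1, -1)ᵀ.

Sanity check: (A − (6)·I) v_1 = (0, 0, 0)ᵀ = 0. ✓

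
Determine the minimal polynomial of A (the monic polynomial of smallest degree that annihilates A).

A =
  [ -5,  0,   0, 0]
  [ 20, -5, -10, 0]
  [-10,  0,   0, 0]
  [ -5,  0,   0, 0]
x^2 + 5*x

The characteristic polynomial is χ_A(x) = x^2*(x + 5)^2, so the eigenvalues are known. The minimal polynomial is
  m_A(x) = Π_λ (x − λ)^{k_λ}
where k_λ is the size of the *largest* Jordan block for λ (equivalently, the smallest k with (A − λI)^k v = 0 for every generalised eigenvector v of λ).

  λ = -5: largest Jordan block has size 1, contributing (x + 5)
  λ = 0: largest Jordan block has size 1, contributing (x − 0)

So m_A(x) = x*(x + 5) = x^2 + 5*x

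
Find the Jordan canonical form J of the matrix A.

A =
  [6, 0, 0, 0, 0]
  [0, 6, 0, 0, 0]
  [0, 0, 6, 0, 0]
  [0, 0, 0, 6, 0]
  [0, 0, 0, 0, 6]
J_1(6) ⊕ J_1(6) ⊕ J_1(6) ⊕ J_1(6) ⊕ J_1(6)

The characteristic polynomial is
  det(x·I − A) = x^5 - 30*x^4 + 360*x^3 - 2160*x^2 + 6480*x - 7776 = (x - 6)^5

Eigenvalues and multiplicities (the geometric multiplicity of λ is n − rank(A − λI), which equals the number of Jordan blocks for λ):
  λ = 6: algebraic multiplicity = 5, geometric multiplicity = 5

Determining the block sizes for each eigenvalue:
  λ = 6: gm = am = 5, so every block has size 1 → block sizes [1, 1, 1, 1, 1]

Assembling the blocks gives a Jordan form
J =
  [6, 0, 0, 0, 0]
  [0, 6, 0, 0, 0]
  [0, 0, 6, 0, 0]
  [0, 0, 0, 6, 0]
  [0, 0, 0, 0, 6]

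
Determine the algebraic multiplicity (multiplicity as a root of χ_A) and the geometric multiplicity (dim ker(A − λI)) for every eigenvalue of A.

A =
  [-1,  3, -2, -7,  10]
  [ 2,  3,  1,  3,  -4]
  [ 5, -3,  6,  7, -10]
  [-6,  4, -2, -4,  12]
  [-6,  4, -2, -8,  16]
λ = 4: alg = 5, geom = 3

Step 1 — factor the characteristic polynomial to read off the algebraic multiplicities:
  χ_A(x) = (x - 4)^5

Step 2 — compute geometric multiplicities via the rank-nullity identity g(λ) = n − rank(A − λI):
  rank(A − (4)·I) = 2, so dim ker(A − (4)·I) = n − 2 = 3

Summary:
  λ = 4: algebraic multiplicity = 5, geometric multiplicity = 3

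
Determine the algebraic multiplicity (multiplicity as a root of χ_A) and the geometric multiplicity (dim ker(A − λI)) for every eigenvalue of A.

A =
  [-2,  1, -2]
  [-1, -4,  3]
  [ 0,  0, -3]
λ = -3: alg = 3, geom = 1

Step 1 — factor the characteristic polynomial to read off the algebraic multiplicities:
  χ_A(x) = (x + 3)^3

Step 2 — compute geometric multiplicities via the rank-nullity identity g(λ) = n − rank(A − λI):
  rank(A − (-3)·I) = 2, so dim ker(A − (-3)·I) = n − 2 = 1

Summary:
  λ = -3: algebraic multiplicity = 3, geometric multiplicity = 1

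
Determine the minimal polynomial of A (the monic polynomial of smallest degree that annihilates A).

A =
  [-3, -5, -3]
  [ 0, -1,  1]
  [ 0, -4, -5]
x^3 + 9*x^2 + 27*x + 27

The characteristic polynomial is χ_A(x) = (x + 3)^3, so the eigenvalues are known. The minimal polynomial is
  m_A(x) = Π_λ (x − λ)^{k_λ}
where k_λ is the size of the *largest* Jordan block for λ (equivalently, the smallest k with (A − λI)^k v = 0 for every generalised eigenvector v of λ).

  λ = -3: largest Jordan block has size 3, contributing (x + 3)^3

So m_A(x) = (x + 3)^3 = x^3 + 9*x^2 + 27*x + 27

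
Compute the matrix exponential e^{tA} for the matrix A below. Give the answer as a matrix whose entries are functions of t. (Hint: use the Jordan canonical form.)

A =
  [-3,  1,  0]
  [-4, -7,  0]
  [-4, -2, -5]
e^{tA} =
  [2*t*exp(-5*t) + exp(-5*t), t*exp(-5*t), 0]
  [-4*t*exp(-5*t), -2*t*exp(-5*t) + exp(-5*t), 0]
  [-4*t*exp(-5*t), -2*t*exp(-5*t), exp(-5*t)]

Strategy: write A = P · J · P⁻¹ where J is a Jordan canonical form, so e^{tA} = P · e^{tJ} · P⁻¹, and e^{tJ} can be computed block-by-block.

A has Jordan form
J =
  [-5,  1,  0]
  [ 0, -5,  0]
  [ 0,  0, -5]
(up to reordering of blocks).

Per-block formulas:
  For a 1×1 block at λ = -5: exp(t · [-5]) = [e^(-5t)].
  For a 2×2 Jordan block J_2(-5): exp(t · J_2(-5)) = e^(-5t)·(I + t·N), where N is the 2×2 nilpotent shift.

After assembling e^{tJ} and conjugating by P, we get:

e^{tA} =
  [2*t*exp(-5*t) + exp(-5*t), t*exp(-5*t), 0]
  [-4*t*exp(-5*t), -2*t*exp(-5*t) + exp(-5*t), 0]
  [-4*t*exp(-5*t), -2*t*exp(-5*t), exp(-5*t)]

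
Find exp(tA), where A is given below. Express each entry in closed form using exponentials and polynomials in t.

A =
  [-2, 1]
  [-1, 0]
e^{tA} =
  [-t*exp(-t) + exp(-t), t*exp(-t)]
  [-t*exp(-t), t*exp(-t) + exp(-t)]

Strategy: write A = P · J · P⁻¹ where J is a Jordan canonical form, so e^{tA} = P · e^{tJ} · P⁻¹, and e^{tJ} can be computed block-by-block.

A has Jordan form
J =
  [-1,  1]
  [ 0, -1]
(up to reordering of blocks).

Per-block formulas:
  For a 2×2 Jordan block J_2(-1): exp(t · J_2(-1)) = e^(-1t)·(I + t·N), where N is the 2×2 nilpotent shift.

After assembling e^{tJ} and conjugating by P, we get:

e^{tA} =
  [-t*exp(-t) + exp(-t), t*exp(-t)]
  [-t*exp(-t), t*exp(-t) + exp(-t)]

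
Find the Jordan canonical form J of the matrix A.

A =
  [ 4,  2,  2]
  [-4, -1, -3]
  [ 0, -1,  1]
J_1(0) ⊕ J_2(2)

The characteristic polynomial is
  det(x·I − A) = x^3 - 4*x^2 + 4*x = x*(x - 2)^2

Eigenvalues and multiplicities (the geometric multiplicity of λ is n − rank(A − λI), which equals the number of Jordan blocks for λ):
  λ = 0: algebraic multiplicity = 1, geometric multiplicity = 1
  λ = 2: algebraic multiplicity = 2, geometric multiplicity = 1

Determining the block sizes for each eigenvalue:
  λ = 0: one block (gm = 1), so the single block has size am = 1 → block sizes [1]
  λ = 2: one block (gm = 1), so the single block has size am = 2 → block sizes [2]

Assembling the blocks gives a Jordan form
J =
  [0, 0, 0]
  [0, 2, 1]
  [0, 0, 2]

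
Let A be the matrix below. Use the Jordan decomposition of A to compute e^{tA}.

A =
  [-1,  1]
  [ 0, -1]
e^{tA} =
  [exp(-t), t*exp(-t)]
  [0, exp(-t)]

Strategy: write A = P · J · P⁻¹ where J is a Jordan canonical form, so e^{tA} = P · e^{tJ} · P⁻¹, and e^{tJ} can be computed block-by-block.

A has Jordan form
J =
  [-1,  1]
  [ 0, -1]
(up to reordering of blocks).

Per-block formulas:
  For a 2×2 Jordan block J_2(-1): exp(t · J_2(-1)) = e^(-1t)·(I + t·N), where N is the 2×2 nilpotent shift.

After assembling e^{tJ} and conjugating by P, we get:

e^{tA} =
  [exp(-t), t*exp(-t)]
  [0, exp(-t)]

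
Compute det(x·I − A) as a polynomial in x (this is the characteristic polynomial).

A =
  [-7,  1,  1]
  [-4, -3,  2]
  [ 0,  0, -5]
x^3 + 15*x^2 + 75*x + 125

Expanding det(x·I − A) (e.g. by cofactor expansion or by noting that A is similar to its Jordan form J, which has the same characteristic polynomial as A) gives
  χ_A(x) = x^3 + 15*x^2 + 75*x + 125
which factors as (x + 5)^3. The eigenvalues (with algebraic multiplicities) are λ = -5 with multiplicity 3.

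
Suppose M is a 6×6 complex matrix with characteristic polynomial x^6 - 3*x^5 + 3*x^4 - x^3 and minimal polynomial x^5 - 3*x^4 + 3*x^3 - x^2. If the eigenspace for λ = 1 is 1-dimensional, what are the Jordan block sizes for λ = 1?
Block sizes for λ = 1: [3]

Step 1 — from the characteristic polynomial, algebraic multiplicity of λ = 1 is 3. From dim ker(M − (1)·I) = 1, there are exactly 1 Jordan blocks for λ = 1.
Step 2 — from the minimal polynomial, the factor (x − 1)^3 tells us the largest block for λ = 1 has size 3.
Step 3 — with total size 3, 1 blocks, and largest block 3, the block sizes (in nonincreasing order) are [3].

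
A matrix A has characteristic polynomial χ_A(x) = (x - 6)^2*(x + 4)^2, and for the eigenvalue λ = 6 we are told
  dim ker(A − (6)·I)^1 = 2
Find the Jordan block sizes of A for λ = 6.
Block sizes for λ = 6: [1, 1]

From the dimensions of kernels of powers, the number of Jordan blocks of size at least j is d_j − d_{j−1} where d_j = dim ker(N^j) (with d_0 = 0). Computing the differences gives [2].
The number of blocks of size exactly k is (#blocks of size ≥ k) − (#blocks of size ≥ k + 1), so the partition is: 2 block(s) of size 1.
In nonincreasing order the block sizes are [1, 1].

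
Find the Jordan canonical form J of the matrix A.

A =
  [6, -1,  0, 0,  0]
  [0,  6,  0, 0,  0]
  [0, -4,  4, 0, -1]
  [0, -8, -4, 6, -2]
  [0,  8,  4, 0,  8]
J_2(6) ⊕ J_2(6) ⊕ J_1(6)

The characteristic polynomial is
  det(x·I − A) = x^5 - 30*x^4 + 360*x^3 - 2160*x^2 + 6480*x - 7776 = (x - 6)^5

Eigenvalues and multiplicities (the geometric multiplicity of λ is n − rank(A − λI), which equals the number of Jordan blocks for λ):
  λ = 6: algebraic multiplicity = 5, geometric multiplicity = 3

Determining the block sizes for each eigenvalue:
  λ = 6: with am = 5 and gm = 3, the partition is not yet determined (e.g. several partitions of 5 into 3 parts exist). Let N = A − (6)·I. Computing rank(N^1) = 2, rank(N^2) = 0; the number of blocks of size ≥ j is rank(N^{j−1}) − rank(N^j), giving [3, 2]. So we have 2 block(s) of size 2, 1 block(s) of size 1 → block sizes [2, 2, 1]

Assembling the blocks gives a Jordan form
J =
  [6, 1, 0, 0, 0]
  [0, 6, 0, 0, 0]
  [0, 0, 6, 1, 0]
  [0, 0, 0, 6, 0]
  [0, 0, 0, 0, 6]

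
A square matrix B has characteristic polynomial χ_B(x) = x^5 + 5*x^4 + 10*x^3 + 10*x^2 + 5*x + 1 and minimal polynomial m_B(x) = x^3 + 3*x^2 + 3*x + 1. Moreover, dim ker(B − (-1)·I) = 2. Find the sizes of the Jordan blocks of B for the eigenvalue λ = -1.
Block sizes for λ = -1: [3, 2]

Step 1 — from the characteristic polynomial, algebraic multiplicity of λ = -1 is 5. From dim ker(B − (-1)·I) = 2, there are exactly 2 Jordan blocks for λ = -1.
Step 2 — from the minimal polynomial, the factor (x + 1)^3 tells us the largest block for λ = -1 has size 3.
Step 3 — with total size 5, 2 blocks, and largest block 3, the block sizes (in nonincreasing order) are [3, 2].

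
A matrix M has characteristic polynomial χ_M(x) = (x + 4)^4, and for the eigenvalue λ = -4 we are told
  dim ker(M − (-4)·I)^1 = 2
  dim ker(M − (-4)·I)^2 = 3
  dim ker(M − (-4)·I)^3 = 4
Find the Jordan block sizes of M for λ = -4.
Block sizes for λ = -4: [3, 1]

From the dimensions of kernels of powers, the number of Jordan blocks of size at least j is d_j − d_{j−1} where d_j = dim ker(N^j) (with d_0 = 0). Computing the differences gives [2, 1, 1].
The number of blocks of size exactly k is (#blocks of size ≥ k) − (#blocks of size ≥ k + 1), so the partition is: 1 block(s) of size 1, 1 block(s) of size 3.
In nonincreasing order the block sizes are [3, 1].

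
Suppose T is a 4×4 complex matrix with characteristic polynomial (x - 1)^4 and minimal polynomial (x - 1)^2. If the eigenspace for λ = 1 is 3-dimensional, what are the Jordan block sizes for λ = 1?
Block sizes for λ = 1: [2, 1, 1]

Step 1 — from the characteristic polynomial, algebraic multiplicity of λ = 1 is 4. From dim ker(T − (1)·I) = 3, there are exactly 3 Jordan blocks for λ = 1.
Step 2 — from the minimal polynomial, the factor (x − 1)^2 tells us the largest block for λ = 1 has size 2.
Step 3 — with total size 4, 3 blocks, and largest block 2, the block sizes (in nonincreasing order) are [2, 1, 1].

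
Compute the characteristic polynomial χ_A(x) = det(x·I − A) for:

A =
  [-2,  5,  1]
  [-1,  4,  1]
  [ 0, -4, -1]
x^3 - x^2 - x + 1

Expanding det(x·I − A) (e.g. by cofactor expansion or by noting that A is similar to its Jordan form J, which has the same characteristic polynomial as A) gives
  χ_A(x) = x^3 - x^2 - x + 1
which factors as (x - 1)^2*(x + 1). The eigenvalues (with algebraic multiplicities) are λ = -1 with multiplicity 1, λ = 1 with multiplicity 2.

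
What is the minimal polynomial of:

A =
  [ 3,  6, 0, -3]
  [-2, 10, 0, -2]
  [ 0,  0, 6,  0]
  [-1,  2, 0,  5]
x^2 - 12*x + 36

The characteristic polynomial is χ_A(x) = (x - 6)^4, so the eigenvalues are known. The minimal polynomial is
  m_A(x) = Π_λ (x − λ)^{k_λ}
where k_λ is the size of the *largest* Jordan block for λ (equivalently, the smallest k with (A − λI)^k v = 0 for every generalised eigenvector v of λ).

  λ = 6: largest Jordan block has size 2, contributing (x − 6)^2

So m_A(x) = (x - 6)^2 = x^2 - 12*x + 36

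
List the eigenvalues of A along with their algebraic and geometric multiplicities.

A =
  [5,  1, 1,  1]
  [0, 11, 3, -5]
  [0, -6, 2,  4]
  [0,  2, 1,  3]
λ = 5: alg = 3, geom = 1; λ = 6: alg = 1, geom = 1

Step 1 — factor the characteristic polynomial to read off the algebraic multiplicities:
  χ_A(x) = (x - 6)*(x - 5)^3

Step 2 — compute geometric multiplicities via the rank-nullity identity g(λ) = n − rank(A − λI):
  rank(A − (5)·I) = 3, so dim ker(A − (5)·I) = n − 3 = 1
  rank(A − (6)·I) = 3, so dim ker(A − (6)·I) = n − 3 = 1

Summary:
  λ = 5: algebraic multiplicity = 3, geometric multiplicity = 1
  λ = 6: algebraic multiplicity = 1, geometric multiplicity = 1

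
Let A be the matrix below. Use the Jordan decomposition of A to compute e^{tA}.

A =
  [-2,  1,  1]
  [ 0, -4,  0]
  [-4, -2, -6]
e^{tA} =
  [2*t*exp(-4*t) + exp(-4*t), t*exp(-4*t), t*exp(-4*t)]
  [0, exp(-4*t), 0]
  [-4*t*exp(-4*t), -2*t*exp(-4*t), -2*t*exp(-4*t) + exp(-4*t)]

Strategy: write A = P · J · P⁻¹ where J is a Jordan canonical form, so e^{tA} = P · e^{tJ} · P⁻¹, and e^{tJ} can be computed block-by-block.

A has Jordan form
J =
  [-4,  1,  0]
  [ 0, -4,  0]
  [ 0,  0, -4]
(up to reordering of blocks).

Per-block formulas:
  For a 2×2 Jordan block J_2(-4): exp(t · J_2(-4)) = e^(-4t)·(I + t·N), where N is the 2×2 nilpotent shift.
  For a 1×1 block at λ = -4: exp(t · [-4]) = [e^(-4t)].

After assembling e^{tJ} and conjugating by P, we get:

e^{tA} =
  [2*t*exp(-4*t) + exp(-4*t), t*exp(-4*t), t*exp(-4*t)]
  [0, exp(-4*t), 0]
  [-4*t*exp(-4*t), -2*t*exp(-4*t), -2*t*exp(-4*t) + exp(-4*t)]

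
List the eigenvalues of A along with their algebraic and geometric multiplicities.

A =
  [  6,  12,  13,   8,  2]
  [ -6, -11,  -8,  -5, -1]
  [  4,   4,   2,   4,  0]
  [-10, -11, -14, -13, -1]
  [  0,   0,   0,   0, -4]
λ = -4: alg = 5, geom = 3

Step 1 — factor the characteristic polynomial to read off the algebraic multiplicities:
  χ_A(x) = (x + 4)^5

Step 2 — compute geometric multiplicities via the rank-nullity identity g(λ) = n − rank(A − λI):
  rank(A − (-4)·I) = 2, so dim ker(A − (-4)·I) = n − 2 = 3

Summary:
  λ = -4: algebraic multiplicity = 5, geometric multiplicity = 3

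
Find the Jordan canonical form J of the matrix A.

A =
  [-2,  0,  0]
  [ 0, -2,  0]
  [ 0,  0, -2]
J_1(-2) ⊕ J_1(-2) ⊕ J_1(-2)

The characteristic polynomial is
  det(x·I − A) = x^3 + 6*x^2 + 12*x + 8 = (x + 2)^3

Eigenvalues and multiplicities (the geometric multiplicity of λ is n − rank(A − λI), which equals the number of Jordan blocks for λ):
  λ = -2: algebraic multiplicity = 3, geometric multiplicity = 3

Determining the block sizes for each eigenvalue:
  λ = -2: gm = am = 3, so every block has size 1 → block sizes [1, 1, 1]

Assembling the blocks gives a Jordan form
J =
  [-2,  0,  0]
  [ 0, -2,  0]
  [ 0,  0, -2]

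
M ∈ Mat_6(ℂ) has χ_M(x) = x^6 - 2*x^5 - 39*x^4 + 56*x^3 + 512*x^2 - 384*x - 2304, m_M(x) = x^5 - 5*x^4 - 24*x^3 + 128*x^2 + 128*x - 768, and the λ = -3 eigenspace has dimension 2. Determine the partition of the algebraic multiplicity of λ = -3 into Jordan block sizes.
Block sizes for λ = -3: [1, 1]

Step 1 — from the characteristic polynomial, algebraic multiplicity of λ = -3 is 2. From dim ker(M − (-3)·I) = 2, there are exactly 2 Jordan blocks for λ = -3.
Step 2 — from the minimal polynomial, the factor (x + 3) tells us the largest block for λ = -3 has size 1.
Step 3 — with total size 2, 2 blocks, and largest block 1, the block sizes (in nonincreasing order) are [1, 1].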